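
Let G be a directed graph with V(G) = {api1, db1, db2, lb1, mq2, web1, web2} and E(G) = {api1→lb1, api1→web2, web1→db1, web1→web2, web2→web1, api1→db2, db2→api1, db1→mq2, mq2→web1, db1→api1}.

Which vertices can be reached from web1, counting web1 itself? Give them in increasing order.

api1, db1, db2, lb1, mq2, web1, web2

Start at web1.
Its neighbours: db1, web2.
Then their neighbours: api1, mq2.
Then next layer: db2, lb1.
Every vertex is now reached.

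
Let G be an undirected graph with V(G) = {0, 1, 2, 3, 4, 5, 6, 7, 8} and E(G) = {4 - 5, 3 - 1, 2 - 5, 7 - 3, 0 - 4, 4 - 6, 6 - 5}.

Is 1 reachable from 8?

No

8 has no edges, so nothing is reachable from it.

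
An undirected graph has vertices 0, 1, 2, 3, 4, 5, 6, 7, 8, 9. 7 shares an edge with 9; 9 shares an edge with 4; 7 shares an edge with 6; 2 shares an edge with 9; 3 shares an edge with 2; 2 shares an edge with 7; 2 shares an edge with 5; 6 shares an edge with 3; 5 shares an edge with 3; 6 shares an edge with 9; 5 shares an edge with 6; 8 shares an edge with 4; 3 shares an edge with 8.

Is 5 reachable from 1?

1 has no edges, so nothing is reachable from it.

No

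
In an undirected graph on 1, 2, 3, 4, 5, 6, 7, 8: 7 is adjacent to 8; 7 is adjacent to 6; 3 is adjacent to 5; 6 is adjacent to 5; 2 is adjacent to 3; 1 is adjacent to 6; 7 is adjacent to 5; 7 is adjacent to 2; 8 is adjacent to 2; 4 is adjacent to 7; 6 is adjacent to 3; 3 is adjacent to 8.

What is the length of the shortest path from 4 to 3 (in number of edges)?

3

Distance 0: 4.
Distance 1: 7.
Distance 2: 2, 5, 6, 8.
Distance 3: 1, 3 — contains 3.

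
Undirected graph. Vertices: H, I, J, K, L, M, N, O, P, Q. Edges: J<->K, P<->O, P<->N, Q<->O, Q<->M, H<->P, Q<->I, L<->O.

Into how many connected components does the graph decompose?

2

From H: component {H, I, L, M, N, O, P, Q}.
From J: component {J, K}.
That's 2 components.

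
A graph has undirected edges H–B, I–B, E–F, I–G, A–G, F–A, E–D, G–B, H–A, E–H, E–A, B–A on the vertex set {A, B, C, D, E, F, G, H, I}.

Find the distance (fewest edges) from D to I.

Distance 0: D.
Distance 1: E.
Distance 2: A, F, H.
Distance 3: B, G.
Distance 4: I — contains I.

4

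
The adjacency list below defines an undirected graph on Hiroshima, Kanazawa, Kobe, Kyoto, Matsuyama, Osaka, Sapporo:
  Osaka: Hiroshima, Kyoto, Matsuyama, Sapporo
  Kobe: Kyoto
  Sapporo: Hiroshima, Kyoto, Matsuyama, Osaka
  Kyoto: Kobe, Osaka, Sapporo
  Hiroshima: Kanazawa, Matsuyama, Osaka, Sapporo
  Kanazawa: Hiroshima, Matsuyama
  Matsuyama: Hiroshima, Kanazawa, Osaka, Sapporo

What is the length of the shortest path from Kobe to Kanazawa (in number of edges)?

Distance 0: Kobe.
Distance 1: Kyoto.
Distance 2: Osaka, Sapporo.
Distance 3: Hiroshima, Matsuyama.
Distance 4: Kanazawa — contains Kanazawa.

4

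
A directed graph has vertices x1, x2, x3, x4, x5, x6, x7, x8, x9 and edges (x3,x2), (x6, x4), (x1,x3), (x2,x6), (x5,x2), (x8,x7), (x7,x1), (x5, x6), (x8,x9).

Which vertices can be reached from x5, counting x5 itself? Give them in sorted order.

x2, x4, x5, x6

Start at x5.
Its neighbours: x2, x6.
Then their neighbours: x4.
Nothing further is reachable.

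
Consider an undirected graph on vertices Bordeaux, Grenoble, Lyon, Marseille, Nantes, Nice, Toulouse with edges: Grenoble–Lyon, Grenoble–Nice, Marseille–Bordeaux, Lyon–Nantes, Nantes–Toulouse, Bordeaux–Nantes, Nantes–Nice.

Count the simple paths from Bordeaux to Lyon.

2

Bordeaux–Nantes–Lyon
Bordeaux–Nantes–Nice–Grenoble–Lyon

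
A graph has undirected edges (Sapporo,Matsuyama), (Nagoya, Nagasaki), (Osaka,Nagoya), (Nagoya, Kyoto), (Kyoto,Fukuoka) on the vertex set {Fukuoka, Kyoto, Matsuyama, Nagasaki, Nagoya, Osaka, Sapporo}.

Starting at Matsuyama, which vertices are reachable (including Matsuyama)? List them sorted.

Start at Matsuyama.
Its neighbours: Sapporo.
Nothing further is reachable.

Matsuyama, Sapporo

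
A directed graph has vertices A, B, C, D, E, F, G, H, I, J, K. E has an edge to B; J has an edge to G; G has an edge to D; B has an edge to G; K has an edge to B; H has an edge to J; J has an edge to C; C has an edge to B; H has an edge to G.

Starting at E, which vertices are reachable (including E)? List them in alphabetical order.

Start at E.
Its neighbours: B.
Then their neighbours: G.
Then next layer: D.
Nothing further is reachable.

B, D, E, G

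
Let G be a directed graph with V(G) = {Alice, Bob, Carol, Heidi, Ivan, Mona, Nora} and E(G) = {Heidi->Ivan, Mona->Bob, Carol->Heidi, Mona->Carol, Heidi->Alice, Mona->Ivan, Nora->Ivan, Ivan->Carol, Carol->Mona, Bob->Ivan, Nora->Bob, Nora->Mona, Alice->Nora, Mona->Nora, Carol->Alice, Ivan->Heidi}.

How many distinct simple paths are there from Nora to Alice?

14

Nora→Bob→Ivan→Carol→Alice
Nora→Bob→Ivan→Carol→Heidi→Alice
Nora→Bob→Ivan→Heidi→Alice
Nora→Ivan→Carol→Alice
Nora→Ivan→Carol→Heidi→Alice
Nora→Ivan→Heidi→Alice
Nora→Mona→Bob→Ivan→Carol→Alice
Nora→Mona→Bob→Ivan→Carol→Heidi→Alice
Nora→Mona→Bob→Ivan→Heidi→Alice
Nora→Mona→Carol→Alice
Nora→Mona→Carol→Heidi→Alice
Nora→Mona→Ivan→Carol→Alice
Nora→Mona→Ivan→Carol→Heidi→Alice
Nora→Mona→Ivan→Heidi→Alice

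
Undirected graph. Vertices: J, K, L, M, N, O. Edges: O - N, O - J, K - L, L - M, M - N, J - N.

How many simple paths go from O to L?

2

O–J–N–M–L
O–N–M–L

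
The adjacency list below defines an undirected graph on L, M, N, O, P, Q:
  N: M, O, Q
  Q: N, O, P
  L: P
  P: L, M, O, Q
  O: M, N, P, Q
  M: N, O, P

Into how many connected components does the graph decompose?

1

From L: component {L, M, N, O, P, Q}.
That's 1 component.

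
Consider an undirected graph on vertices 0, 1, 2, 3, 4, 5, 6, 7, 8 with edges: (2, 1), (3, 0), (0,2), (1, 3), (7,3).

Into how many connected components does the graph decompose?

5

From 0: component {0, 1, 2, 3, 7}.
From 4: component {4}.
From 5: component {5}.
From 6: component {6}.
From 8: component {8}.
That's 5 components.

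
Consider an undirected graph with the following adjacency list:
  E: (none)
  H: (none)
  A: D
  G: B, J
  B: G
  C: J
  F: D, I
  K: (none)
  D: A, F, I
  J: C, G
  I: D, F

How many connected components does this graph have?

From A: component {A, D, F, I}.
From B: component {B, C, G, J}.
From E: component {E}.
From H: component {H}.
From K: component {K}.
That's 5 components.

5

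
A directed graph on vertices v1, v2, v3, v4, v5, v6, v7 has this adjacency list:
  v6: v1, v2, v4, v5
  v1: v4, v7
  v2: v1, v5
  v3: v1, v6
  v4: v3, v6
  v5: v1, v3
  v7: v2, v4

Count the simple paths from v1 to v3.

7

v1→v4→v3
v1→v4→v6→v2→v5→v3
v1→v4→v6→v5→v3
v1→v7→v2→v5→v3
v1→v7→v4→v3
v1→v7→v4→v6→v2→v5→v3
v1→v7→v4→v6→v5→v3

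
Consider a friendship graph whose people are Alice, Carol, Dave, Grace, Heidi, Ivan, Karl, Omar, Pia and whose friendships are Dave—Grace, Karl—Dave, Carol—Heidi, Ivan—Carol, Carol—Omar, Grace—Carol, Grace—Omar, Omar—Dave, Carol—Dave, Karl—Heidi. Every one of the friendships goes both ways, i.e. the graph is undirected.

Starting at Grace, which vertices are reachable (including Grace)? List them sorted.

Start at Grace.
Its neighbours: Carol, Dave, Omar.
Then their neighbours: Heidi, Ivan, Karl.
Nothing further is reachable.

Carol, Dave, Grace, Heidi, Ivan, Karl, Omar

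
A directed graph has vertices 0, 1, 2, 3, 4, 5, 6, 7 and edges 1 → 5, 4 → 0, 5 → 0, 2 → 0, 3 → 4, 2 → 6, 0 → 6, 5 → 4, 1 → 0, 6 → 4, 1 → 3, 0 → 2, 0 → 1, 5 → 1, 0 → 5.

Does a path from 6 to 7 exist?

Explore from 6.
Distance 1: reach 4.
Distance 2: reach 0.
Distance 3: reach 1, 2, 5.
Distance 4: reach 3.
The search from 6 is exhausted; no directed path reaches 7.

No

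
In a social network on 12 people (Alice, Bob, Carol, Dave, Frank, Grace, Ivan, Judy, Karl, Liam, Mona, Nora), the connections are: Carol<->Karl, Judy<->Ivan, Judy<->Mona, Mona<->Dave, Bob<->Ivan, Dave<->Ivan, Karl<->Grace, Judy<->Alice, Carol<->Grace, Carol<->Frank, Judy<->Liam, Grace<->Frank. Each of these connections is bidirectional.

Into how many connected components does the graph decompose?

3

From Alice: component {Alice, Bob, Dave, Ivan, Judy, Liam, Mona}.
From Carol: component {Carol, Frank, Grace, Karl}.
From Nora: component {Nora}.
That's 3 components.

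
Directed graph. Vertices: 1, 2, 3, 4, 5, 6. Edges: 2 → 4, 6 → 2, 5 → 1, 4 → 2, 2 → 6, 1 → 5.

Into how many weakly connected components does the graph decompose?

3

From 1: component {1, 5}.
From 2: component {2, 4, 6}.
From 3: component {3}.
That's 3 components.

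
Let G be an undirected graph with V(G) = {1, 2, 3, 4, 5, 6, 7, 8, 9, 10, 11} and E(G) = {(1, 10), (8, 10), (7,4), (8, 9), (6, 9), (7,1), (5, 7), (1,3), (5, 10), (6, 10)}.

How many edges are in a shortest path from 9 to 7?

4

Distance 0: 9.
Distance 1: 6, 8.
Distance 2: 10.
Distance 3: 1, 5.
Distance 4: 3, 7 — contains 7.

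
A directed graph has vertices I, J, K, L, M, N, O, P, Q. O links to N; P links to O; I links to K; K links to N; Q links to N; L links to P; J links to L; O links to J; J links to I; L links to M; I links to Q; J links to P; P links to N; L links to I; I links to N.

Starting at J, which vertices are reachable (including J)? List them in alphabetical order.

I, J, K, L, M, N, O, P, Q

Start at J.
Its neighbours: I, L, P.
Then their neighbours: K, M, N, O, Q.
Every vertex is now reached.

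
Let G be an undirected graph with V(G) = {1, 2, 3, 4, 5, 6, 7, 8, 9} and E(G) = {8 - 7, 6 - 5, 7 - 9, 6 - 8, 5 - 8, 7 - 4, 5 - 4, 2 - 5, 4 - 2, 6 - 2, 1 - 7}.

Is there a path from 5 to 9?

Yes

Explore from 5.
Distance 1: reach 2, 4, 6, 8.
Distance 2: reach 7.
Distance 3: reach 1, 9.
Found 9.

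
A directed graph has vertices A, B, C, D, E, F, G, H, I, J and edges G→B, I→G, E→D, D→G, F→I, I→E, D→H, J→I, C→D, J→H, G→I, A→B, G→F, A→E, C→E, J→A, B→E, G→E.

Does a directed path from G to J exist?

No

Explore from G.
Distance 1: reach B, E, F, I.
Distance 2: reach D.
Distance 3: reach H.
The search from G is exhausted; no directed path reaches J.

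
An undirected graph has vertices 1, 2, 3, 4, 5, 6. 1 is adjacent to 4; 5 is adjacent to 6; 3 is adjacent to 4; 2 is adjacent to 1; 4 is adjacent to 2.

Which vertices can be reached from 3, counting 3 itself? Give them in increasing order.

1, 2, 3, 4

Start at 3.
Its neighbours: 4.
Then their neighbours: 1, 2.
Nothing further is reachable.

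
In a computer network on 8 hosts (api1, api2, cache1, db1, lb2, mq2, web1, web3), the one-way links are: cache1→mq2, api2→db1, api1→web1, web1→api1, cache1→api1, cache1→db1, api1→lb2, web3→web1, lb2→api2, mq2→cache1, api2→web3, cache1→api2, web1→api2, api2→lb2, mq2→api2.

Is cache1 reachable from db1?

db1 has no outgoing edges, so nothing is reachable from it.

No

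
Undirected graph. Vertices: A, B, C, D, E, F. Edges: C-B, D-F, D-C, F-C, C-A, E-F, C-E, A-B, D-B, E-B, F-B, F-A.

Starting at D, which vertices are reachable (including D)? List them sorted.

Start at D.
Its neighbours: B, C, F.
Then their neighbours: A, E.
Every vertex is now reached.

A, B, C, D, E, F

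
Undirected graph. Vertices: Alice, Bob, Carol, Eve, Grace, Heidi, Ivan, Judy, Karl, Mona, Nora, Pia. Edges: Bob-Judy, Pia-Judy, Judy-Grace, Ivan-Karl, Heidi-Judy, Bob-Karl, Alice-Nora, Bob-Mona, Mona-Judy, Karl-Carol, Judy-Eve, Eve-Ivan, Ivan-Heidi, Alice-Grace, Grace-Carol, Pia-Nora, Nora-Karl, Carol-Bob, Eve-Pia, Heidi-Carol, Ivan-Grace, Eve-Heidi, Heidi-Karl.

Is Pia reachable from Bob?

Yes

Explore from Bob.
Distance 1: reach Carol, Judy, Karl, Mona.
Distance 2: reach Eve, Grace, Heidi, Ivan, Nora, Pia.
Found Pia.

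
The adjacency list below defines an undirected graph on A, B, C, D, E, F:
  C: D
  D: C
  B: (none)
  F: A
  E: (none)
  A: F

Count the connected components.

4

From A: component {A, F}.
From B: component {B}.
From C: component {C, D}.
From E: component {E}.
That's 4 components.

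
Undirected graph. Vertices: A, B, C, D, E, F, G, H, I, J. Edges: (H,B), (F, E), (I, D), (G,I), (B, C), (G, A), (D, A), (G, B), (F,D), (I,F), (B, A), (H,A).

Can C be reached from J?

J has no edges, so nothing is reachable from it.

No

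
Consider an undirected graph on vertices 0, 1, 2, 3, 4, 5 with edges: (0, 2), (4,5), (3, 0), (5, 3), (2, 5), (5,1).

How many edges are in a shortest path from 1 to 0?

Distance 0: 1.
Distance 1: 5.
Distance 2: 2, 3, 4.
Distance 3: 0 — contains 0.

3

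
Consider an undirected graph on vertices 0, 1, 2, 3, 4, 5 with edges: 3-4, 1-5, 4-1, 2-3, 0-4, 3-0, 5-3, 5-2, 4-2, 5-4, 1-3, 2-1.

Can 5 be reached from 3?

Explore from 3.
Distance 1: reach 0, 1, 2, 4, 5.
Found 5.

Yes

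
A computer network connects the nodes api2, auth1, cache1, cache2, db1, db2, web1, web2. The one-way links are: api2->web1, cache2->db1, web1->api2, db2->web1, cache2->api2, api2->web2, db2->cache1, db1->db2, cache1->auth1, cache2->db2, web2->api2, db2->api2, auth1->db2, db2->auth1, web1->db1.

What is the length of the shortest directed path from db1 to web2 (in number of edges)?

3

Distance 0: db1.
Distance 1: db2.
Distance 2: api2, auth1, cache1, web1.
Distance 3: web2 — contains web2.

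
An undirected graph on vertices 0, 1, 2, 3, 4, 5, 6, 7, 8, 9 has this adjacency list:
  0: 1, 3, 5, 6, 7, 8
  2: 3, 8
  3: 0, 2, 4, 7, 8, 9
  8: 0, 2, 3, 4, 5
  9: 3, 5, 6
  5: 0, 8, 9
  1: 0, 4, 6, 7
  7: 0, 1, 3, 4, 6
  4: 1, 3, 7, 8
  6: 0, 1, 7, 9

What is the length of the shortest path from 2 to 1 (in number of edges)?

Distance 0: 2.
Distance 1: 3, 8.
Distance 2: 0, 4, 5, 7, 9.
Distance 3: 1, 6 — contains 1.

3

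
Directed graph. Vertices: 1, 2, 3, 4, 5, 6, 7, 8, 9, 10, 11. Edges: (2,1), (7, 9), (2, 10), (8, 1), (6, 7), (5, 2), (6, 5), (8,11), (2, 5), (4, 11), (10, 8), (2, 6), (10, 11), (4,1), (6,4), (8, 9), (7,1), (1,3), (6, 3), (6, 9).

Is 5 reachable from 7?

No

Explore from 7.
Distance 1: reach 1, 9.
Distance 2: reach 3.
The search from 7 is exhausted; no directed path reaches 5.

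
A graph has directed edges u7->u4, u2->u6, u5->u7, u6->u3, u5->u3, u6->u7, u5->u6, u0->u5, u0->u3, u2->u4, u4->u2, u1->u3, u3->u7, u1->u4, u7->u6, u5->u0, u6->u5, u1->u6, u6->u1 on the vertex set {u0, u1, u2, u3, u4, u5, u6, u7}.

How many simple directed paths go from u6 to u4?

7

u6→u1→u3→u7→u4
u6→u1→u4
u6→u3→u7→u4
u6→u5→u0→u3→u7→u4
u6→u5→u3→u7→u4
u6→u5→u7→u4
u6→u7→u4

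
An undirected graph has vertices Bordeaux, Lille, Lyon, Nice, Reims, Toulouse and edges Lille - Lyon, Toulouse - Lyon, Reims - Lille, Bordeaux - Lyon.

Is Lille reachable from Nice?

Nice has no edges, so nothing is reachable from it.

No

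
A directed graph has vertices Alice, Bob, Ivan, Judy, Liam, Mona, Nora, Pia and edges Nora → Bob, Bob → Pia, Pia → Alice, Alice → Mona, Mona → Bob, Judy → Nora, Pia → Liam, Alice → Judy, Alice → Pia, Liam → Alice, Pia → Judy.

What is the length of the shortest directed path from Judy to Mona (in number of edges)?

Distance 0: Judy.
Distance 1: Nora.
Distance 2: Bob.
Distance 3: Pia.
Distance 4: Alice, Liam.
Distance 5: Mona — contains Mona.

5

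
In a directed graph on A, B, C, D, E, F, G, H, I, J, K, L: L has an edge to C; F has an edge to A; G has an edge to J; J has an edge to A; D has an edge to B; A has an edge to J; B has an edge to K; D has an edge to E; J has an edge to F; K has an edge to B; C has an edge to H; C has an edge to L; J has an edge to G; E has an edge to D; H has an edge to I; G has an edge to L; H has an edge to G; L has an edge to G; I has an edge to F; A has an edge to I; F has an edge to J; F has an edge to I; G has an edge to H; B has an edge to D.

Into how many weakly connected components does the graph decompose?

2

From A: component {A, C, F, G, H, I, J, L}.
From B: component {B, D, E, K}.
That's 2 components.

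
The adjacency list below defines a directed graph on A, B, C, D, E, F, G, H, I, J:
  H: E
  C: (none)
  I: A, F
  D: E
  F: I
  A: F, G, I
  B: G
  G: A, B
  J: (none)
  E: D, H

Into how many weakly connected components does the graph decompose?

From A: component {A, B, F, G, I}.
From C: component {C}.
From D: component {D, E, H}.
From J: component {J}.
That's 4 components.

4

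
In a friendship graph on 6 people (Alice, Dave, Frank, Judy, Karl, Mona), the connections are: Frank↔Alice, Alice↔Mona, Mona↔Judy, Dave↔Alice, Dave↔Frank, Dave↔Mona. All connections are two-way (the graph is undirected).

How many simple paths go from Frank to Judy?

4

Frank–Alice–Dave–Mona–Judy
Frank–Alice–Mona–Judy
Frank–Dave–Alice–Mona–Judy
Frank–Dave–Mona–Judy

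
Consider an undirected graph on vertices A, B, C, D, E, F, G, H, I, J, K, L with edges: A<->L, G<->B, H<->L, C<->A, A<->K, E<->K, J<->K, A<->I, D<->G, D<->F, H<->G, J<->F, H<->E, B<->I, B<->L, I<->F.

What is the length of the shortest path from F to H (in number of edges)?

Distance 0: F.
Distance 1: D, I, J.
Distance 2: A, B, G, K.
Distance 3: C, E, H, L — contains H.

3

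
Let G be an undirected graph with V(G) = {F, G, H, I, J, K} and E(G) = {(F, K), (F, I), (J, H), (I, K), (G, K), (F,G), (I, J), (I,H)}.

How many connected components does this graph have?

1

From F: component {F, G, H, I, J, K}.
That's 1 component.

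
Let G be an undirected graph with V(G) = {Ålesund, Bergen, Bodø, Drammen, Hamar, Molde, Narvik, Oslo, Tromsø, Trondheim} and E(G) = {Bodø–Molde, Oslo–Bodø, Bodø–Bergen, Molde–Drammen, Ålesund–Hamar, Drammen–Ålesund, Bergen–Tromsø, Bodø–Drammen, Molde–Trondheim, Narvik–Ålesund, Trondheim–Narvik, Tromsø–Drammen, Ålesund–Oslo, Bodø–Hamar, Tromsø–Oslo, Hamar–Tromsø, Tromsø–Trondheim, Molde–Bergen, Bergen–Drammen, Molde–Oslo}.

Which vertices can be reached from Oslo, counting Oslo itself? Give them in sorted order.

Start at Oslo.
Its neighbours: Ålesund, Bodø, Molde, Tromsø.
Then their neighbours: Bergen, Drammen, Hamar, Narvik, Trondheim.
Every vertex is now reached.

Ålesund, Bergen, Bodø, Drammen, Hamar, Molde, Narvik, Oslo, Tromsø, Trondheim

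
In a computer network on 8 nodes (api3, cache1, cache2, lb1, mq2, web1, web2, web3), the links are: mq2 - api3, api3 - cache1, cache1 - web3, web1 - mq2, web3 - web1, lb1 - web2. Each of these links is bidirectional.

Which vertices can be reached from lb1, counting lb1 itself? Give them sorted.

Start at lb1.
Its neighbours: web2.
Nothing further is reachable.

lb1, web2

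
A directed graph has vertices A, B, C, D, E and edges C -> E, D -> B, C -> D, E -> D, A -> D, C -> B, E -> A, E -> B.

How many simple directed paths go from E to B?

E→A→D→B
E→B
E→D→B

3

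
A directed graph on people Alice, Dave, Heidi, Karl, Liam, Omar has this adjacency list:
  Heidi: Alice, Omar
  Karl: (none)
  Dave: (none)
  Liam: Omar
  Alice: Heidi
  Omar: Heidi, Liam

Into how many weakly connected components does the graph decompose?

3

From Alice: component {Alice, Heidi, Liam, Omar}.
From Dave: component {Dave}.
From Karl: component {Karl}.
That's 3 components.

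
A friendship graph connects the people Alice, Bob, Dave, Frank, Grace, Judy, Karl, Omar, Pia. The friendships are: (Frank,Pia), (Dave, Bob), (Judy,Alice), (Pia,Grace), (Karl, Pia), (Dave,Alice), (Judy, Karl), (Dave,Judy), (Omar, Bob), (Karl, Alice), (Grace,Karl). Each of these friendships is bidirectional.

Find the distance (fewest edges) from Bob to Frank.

Distance 0: Bob.
Distance 1: Dave, Omar.
Distance 2: Alice, Judy.
Distance 3: Karl.
Distance 4: Grace, Pia.
Distance 5: Frank — contains Frank.

5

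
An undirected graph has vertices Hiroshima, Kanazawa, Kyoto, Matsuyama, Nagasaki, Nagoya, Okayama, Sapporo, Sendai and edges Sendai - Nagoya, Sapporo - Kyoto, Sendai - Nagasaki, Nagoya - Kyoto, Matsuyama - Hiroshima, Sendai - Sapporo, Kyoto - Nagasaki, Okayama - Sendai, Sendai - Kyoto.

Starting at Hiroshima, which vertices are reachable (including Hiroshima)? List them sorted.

Start at Hiroshima.
Its neighbours: Matsuyama.
Nothing further is reachable.

Hiroshima, Matsuyama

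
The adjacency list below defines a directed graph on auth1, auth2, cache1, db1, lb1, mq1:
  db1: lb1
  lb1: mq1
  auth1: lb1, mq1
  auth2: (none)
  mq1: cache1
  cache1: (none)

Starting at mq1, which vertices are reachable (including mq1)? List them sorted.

cache1, mq1

Start at mq1.
Its neighbours: cache1.
Nothing further is reachable.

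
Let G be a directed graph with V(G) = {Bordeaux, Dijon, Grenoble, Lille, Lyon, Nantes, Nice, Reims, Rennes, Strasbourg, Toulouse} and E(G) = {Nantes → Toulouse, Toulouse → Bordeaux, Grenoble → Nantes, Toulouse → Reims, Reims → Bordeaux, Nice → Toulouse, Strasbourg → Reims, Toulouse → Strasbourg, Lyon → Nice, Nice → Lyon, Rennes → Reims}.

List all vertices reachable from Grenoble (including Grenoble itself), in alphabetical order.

Start at Grenoble.
Its neighbours: Nantes.
Then their neighbours: Toulouse.
Then next layer: Bordeaux, Reims, Strasbourg.
Nothing further is reachable.

Bordeaux, Grenoble, Nantes, Reims, Strasbourg, Toulouse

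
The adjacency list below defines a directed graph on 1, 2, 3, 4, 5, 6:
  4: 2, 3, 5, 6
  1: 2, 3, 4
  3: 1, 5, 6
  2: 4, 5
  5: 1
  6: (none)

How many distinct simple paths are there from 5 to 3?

5→1→2→4→3
5→1→3
5→1→4→3

3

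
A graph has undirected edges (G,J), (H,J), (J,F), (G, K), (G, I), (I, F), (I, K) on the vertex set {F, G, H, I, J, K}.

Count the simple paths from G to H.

G–I–F–J–H
G–J–H
G–K–I–F–J–H

3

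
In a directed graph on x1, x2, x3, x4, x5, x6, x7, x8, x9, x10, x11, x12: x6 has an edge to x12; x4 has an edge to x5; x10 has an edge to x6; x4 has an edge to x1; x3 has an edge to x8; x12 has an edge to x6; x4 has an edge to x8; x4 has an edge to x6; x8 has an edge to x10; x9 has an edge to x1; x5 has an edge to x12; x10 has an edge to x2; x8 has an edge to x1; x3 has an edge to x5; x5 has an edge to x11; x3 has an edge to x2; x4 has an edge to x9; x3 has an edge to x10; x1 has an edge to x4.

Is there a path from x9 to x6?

Explore from x9.
Distance 1: reach x1.
Distance 2: reach x4.
Distance 3: reach x5, x6, x8.
Found x6.

Yes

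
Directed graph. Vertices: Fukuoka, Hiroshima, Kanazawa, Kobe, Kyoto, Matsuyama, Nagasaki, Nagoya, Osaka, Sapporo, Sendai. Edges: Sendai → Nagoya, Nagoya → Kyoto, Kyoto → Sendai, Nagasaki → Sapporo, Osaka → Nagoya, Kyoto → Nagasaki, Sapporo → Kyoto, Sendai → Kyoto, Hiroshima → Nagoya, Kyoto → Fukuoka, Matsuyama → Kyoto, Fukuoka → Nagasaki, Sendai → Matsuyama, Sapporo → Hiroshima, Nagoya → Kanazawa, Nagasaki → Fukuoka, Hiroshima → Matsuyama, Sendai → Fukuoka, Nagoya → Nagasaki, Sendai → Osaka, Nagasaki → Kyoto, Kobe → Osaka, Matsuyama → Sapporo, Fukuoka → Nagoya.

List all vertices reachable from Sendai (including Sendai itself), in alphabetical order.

Start at Sendai.
Its neighbours: Fukuoka, Kyoto, Matsuyama, Nagoya, Osaka.
Then their neighbours: Kanazawa, Nagasaki, Sapporo.
Then next layer: Hiroshima.
Nothing further is reachable.

Fukuoka, Hiroshima, Kanazawa, Kyoto, Matsuyama, Nagasaki, Nagoya, Osaka, Sapporo, Sendai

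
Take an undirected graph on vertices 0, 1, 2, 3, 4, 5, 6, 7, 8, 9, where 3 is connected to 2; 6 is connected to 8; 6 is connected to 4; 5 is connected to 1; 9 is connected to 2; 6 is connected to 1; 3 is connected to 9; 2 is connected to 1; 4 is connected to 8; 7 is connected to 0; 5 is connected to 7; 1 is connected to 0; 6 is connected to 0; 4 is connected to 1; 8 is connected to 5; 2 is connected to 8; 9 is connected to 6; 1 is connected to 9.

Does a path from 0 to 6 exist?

Explore from 0.
Distance 1: reach 1, 6, 7.
Found 6.

Yes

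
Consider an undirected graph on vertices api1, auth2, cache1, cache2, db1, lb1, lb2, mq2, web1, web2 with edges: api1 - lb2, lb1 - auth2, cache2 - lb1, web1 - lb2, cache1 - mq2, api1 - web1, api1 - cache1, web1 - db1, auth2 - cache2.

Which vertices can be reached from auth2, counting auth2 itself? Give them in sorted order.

Start at auth2.
Its neighbours: cache2, lb1.
Nothing further is reachable.

auth2, cache2, lb1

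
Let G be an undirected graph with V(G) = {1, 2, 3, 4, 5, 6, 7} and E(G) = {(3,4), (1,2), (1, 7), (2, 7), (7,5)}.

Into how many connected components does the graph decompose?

From 1: component {1, 2, 5, 7}.
From 3: component {3, 4}.
From 6: component {6}.
That's 3 components.

3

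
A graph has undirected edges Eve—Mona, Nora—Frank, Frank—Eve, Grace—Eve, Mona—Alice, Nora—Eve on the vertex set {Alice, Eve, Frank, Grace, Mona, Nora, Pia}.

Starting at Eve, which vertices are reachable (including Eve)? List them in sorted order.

Start at Eve.
Its neighbours: Frank, Grace, Mona, Nora.
Then their neighbours: Alice.
Nothing further is reachable.

Alice, Eve, Frank, Grace, Mona, Nora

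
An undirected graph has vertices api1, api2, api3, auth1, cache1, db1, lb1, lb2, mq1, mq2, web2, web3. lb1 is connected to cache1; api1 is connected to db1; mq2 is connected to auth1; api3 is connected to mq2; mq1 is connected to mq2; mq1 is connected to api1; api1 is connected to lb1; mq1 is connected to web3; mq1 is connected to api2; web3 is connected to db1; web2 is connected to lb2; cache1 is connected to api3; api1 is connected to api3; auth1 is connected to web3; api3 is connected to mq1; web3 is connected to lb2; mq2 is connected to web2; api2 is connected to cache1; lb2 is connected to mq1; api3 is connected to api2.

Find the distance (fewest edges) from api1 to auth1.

Distance 0: api1.
Distance 1: api3, db1, lb1, mq1.
Distance 2: api2, cache1, lb2, mq2, web3.
Distance 3: auth1, web2 — contains auth1.

3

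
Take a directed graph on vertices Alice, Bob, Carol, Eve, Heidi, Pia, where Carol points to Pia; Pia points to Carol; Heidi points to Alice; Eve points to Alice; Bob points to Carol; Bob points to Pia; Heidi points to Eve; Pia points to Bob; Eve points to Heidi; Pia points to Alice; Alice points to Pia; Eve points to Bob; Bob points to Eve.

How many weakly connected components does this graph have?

1

From Alice: component {Alice, Bob, Carol, Eve, Heidi, Pia}.
That's 1 component.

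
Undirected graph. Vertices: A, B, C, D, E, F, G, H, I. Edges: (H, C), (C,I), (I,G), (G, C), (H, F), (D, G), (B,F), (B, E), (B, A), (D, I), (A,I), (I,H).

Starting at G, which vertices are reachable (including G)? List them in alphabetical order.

A, B, C, D, E, F, G, H, I

Start at G.
Its neighbours: C, D, I.
Then their neighbours: A, H.
Then next layer: B, F.
Then next layer: E.
Every vertex is now reached.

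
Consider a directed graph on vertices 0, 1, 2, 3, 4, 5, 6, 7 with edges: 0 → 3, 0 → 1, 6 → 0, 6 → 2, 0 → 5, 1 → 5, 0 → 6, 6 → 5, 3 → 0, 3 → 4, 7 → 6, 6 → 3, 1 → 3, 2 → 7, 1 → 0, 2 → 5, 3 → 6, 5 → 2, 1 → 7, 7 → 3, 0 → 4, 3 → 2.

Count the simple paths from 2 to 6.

2→7→3→0→6
2→7→3→6
2→7→6

3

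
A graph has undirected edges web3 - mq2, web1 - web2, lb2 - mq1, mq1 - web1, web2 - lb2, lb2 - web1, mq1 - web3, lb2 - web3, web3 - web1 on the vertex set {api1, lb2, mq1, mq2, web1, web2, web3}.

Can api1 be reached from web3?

Explore from web3.
Distance 1: reach lb2, mq1, mq2, web1.
Distance 2: reach web2.
The search is exhausted without reaching api1; it lies in a different component.

No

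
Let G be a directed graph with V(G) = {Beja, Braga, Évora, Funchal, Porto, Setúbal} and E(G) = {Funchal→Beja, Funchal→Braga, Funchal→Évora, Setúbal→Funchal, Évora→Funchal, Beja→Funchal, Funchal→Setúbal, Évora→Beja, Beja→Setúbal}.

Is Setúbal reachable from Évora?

Explore from Évora.
Distance 1: reach Beja, Funchal.
Distance 2: reach Braga, Setúbal.
Found Setúbal.

Yes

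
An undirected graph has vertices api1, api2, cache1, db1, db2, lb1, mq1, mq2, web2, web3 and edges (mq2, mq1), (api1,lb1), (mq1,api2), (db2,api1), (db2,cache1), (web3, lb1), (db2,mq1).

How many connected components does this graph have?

From api1: component {api1, api2, cache1, db2, lb1, mq1, mq2, web3}.
From db1: component {db1}.
From web2: component {web2}.
That's 3 components.

3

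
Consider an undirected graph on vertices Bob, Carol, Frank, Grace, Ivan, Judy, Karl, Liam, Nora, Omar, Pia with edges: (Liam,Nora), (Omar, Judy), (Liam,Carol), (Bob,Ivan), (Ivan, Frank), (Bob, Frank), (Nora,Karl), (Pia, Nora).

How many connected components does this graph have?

4

From Bob: component {Bob, Frank, Ivan}.
From Carol: component {Carol, Karl, Liam, Nora, Pia}.
From Grace: component {Grace}.
From Judy: component {Judy, Omar}.
That's 4 components.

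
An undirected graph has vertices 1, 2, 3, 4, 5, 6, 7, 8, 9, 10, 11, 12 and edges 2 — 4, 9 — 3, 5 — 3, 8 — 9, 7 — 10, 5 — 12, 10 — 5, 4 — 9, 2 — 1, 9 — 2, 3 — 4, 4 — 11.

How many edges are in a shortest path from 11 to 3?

Distance 0: 11.
Distance 1: 4.
Distance 2: 2, 3, 9 — contains 3.

2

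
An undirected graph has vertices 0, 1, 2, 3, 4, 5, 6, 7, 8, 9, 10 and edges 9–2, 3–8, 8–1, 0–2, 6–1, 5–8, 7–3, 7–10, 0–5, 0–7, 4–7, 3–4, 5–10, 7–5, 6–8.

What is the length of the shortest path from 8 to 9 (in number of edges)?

4

Distance 0: 8.
Distance 1: 1, 3, 5, 6.
Distance 2: 0, 4, 7, 10.
Distance 3: 2.
Distance 4: 9 — contains 9.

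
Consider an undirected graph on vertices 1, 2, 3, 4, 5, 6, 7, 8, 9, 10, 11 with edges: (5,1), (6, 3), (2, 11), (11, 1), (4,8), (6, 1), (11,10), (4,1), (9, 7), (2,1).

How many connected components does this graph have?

2

From 1: component {1, 2, 3, 4, 5, 6, 8, 10, 11}.
From 7: component {7, 9}.
That's 2 components.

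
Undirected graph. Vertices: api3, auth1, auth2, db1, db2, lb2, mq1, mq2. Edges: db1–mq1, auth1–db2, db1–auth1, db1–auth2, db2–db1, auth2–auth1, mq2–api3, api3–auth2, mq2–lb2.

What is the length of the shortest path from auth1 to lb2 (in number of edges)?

Distance 0: auth1.
Distance 1: auth2, db1, db2.
Distance 2: api3, mq1.
Distance 3: mq2.
Distance 4: lb2 — contains lb2.

4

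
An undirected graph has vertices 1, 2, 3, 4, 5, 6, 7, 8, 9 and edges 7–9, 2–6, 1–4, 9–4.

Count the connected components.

5

From 1: component {1, 4, 7, 9}.
From 2: component {2, 6}.
From 3: component {3}.
From 5: component {5}.
From 8: component {8}.
That's 5 components.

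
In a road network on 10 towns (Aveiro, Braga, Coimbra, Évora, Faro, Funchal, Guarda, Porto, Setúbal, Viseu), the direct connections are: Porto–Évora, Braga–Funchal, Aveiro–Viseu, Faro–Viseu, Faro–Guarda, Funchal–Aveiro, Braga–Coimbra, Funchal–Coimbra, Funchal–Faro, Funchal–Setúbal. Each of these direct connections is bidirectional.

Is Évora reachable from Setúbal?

No

Explore from Setúbal.
Distance 1: reach Funchal.
Distance 2: reach Aveiro, Braga, Coimbra, Faro.
Distance 3: reach Guarda, Viseu.
The search is exhausted without reaching Évora; it lies in a different component.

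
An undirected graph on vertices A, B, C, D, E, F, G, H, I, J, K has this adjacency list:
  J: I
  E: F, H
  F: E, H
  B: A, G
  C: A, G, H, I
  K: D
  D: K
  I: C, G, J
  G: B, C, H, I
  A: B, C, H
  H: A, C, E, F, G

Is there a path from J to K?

No

Explore from J.
Distance 1: reach I.
Distance 2: reach C, G.
Distance 3: reach A, B, H.
Distance 4: reach E, F.
The search is exhausted without reaching K; it lies in a different component.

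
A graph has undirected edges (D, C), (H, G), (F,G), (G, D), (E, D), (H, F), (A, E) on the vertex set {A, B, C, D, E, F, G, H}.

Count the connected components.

2

From A: component {A, C, D, E, F, G, H}.
From B: component {B}.
That's 2 components.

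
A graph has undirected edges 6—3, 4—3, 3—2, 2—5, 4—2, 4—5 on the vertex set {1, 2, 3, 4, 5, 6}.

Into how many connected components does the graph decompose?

2

From 1: component {1}.
From 2: component {2, 3, 4, 5, 6}.
That's 2 components.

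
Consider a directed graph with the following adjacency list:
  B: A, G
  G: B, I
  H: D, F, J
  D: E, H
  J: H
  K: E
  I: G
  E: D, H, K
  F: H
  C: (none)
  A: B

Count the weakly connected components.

From A: component {A, B, G, I}.
From C: component {C}.
From D: component {D, E, F, H, J, K}.
That's 3 components.

3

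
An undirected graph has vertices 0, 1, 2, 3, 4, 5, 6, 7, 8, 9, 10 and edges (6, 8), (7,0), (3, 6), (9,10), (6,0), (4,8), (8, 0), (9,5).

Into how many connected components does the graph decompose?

4

From 0: component {0, 3, 4, 6, 7, 8}.
From 1: component {1}.
From 2: component {2}.
From 5: component {5, 9, 10}.
That's 4 components.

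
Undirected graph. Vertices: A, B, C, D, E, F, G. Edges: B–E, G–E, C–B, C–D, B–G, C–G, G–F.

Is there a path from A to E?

No

A has no edges, so nothing is reachable from it.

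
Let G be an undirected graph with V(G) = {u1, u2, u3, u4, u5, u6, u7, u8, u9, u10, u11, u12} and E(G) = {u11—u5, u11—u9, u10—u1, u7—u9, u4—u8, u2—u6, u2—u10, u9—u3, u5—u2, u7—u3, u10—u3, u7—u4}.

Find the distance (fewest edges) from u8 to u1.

Distance 0: u8.
Distance 1: u4.
Distance 2: u7.
Distance 3: u3, u9.
Distance 4: u10, u11.
Distance 5: u1, u2, u5 — contains u1.

5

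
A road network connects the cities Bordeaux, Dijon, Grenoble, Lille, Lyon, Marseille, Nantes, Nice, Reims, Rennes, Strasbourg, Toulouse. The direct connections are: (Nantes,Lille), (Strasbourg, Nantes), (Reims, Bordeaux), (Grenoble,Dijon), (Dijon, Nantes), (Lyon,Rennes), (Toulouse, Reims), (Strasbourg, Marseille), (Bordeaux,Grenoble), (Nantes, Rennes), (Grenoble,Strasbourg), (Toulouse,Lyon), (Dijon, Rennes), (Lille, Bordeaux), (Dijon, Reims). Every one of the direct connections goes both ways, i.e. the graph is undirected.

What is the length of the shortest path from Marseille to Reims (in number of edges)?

Distance 0: Marseille.
Distance 1: Strasbourg.
Distance 2: Grenoble, Nantes.
Distance 3: Bordeaux, Dijon, Lille, Rennes.
Distance 4: Lyon, Reims — contains Reims.

4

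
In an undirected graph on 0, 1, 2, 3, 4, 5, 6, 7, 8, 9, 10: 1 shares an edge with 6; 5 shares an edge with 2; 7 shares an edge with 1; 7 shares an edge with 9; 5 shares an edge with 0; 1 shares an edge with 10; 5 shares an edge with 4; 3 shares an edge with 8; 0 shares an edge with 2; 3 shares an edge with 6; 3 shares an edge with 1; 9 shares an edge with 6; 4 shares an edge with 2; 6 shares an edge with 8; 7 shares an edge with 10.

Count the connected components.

From 0: component {0, 2, 4, 5}.
From 1: component {1, 3, 6, 7, 8, 9, 10}.
That's 2 components.

2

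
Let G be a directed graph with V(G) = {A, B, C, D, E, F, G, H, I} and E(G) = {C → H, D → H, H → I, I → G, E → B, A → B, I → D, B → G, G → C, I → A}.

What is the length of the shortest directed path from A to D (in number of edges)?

6

Distance 0: A.
Distance 1: B.
Distance 2: G.
Distance 3: C.
Distance 4: H.
Distance 5: I.
Distance 6: D — contains D.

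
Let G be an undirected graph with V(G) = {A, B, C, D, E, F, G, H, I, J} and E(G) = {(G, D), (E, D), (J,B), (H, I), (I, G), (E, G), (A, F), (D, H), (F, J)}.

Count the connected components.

3

From A: component {A, B, F, J}.
From C: component {C}.
From D: component {D, E, G, H, I}.
That's 3 components.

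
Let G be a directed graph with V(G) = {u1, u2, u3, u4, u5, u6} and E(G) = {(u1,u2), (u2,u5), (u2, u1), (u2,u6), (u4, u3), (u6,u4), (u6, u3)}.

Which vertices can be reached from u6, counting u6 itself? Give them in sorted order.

Start at u6.
Its neighbours: u3, u4.
Nothing further is reachable.

u3, u4, u6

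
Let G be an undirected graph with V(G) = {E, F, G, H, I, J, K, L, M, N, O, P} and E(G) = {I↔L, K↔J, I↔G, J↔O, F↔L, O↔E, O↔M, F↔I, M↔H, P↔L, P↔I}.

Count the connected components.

3

From E: component {E, H, J, K, M, O}.
From F: component {F, G, I, L, P}.
From N: component {N}.
That's 3 components.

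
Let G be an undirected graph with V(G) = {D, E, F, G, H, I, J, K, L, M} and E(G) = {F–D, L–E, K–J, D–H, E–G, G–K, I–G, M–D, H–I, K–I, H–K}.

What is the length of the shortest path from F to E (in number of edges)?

Distance 0: F.
Distance 1: D.
Distance 2: H, M.
Distance 3: I, K.
Distance 4: G, J.
Distance 5: E — contains E.

5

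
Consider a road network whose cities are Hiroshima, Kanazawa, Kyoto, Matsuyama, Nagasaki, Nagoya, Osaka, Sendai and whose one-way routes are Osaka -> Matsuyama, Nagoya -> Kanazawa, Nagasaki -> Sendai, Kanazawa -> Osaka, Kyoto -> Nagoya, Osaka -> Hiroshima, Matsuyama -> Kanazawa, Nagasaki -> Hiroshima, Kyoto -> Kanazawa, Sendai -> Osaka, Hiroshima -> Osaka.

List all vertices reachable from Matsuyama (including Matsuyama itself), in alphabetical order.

Start at Matsuyama.
Its neighbours: Kanazawa.
Then their neighbours: Osaka.
Then next layer: Hiroshima.
Nothing further is reachable.

Hiroshima, Kanazawa, Matsuyama, Osaka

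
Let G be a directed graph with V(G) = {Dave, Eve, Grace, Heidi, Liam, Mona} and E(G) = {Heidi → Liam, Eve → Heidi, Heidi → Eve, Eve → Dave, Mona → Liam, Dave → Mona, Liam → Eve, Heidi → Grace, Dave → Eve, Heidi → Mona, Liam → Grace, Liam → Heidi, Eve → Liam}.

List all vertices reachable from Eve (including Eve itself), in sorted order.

Dave, Eve, Grace, Heidi, Liam, Mona

Start at Eve.
Its neighbours: Dave, Heidi, Liam.
Then their neighbours: Grace, Mona.
Every vertex is now reached.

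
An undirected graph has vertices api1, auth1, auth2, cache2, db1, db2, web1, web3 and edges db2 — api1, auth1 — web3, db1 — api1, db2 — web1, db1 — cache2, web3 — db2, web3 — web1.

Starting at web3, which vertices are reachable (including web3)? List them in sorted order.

api1, auth1, cache2, db1, db2, web1, web3

Start at web3.
Its neighbours: auth1, db2, web1.
Then their neighbours: api1.
Then next layer: db1.
Then next layer: cache2.
Nothing further is reachable.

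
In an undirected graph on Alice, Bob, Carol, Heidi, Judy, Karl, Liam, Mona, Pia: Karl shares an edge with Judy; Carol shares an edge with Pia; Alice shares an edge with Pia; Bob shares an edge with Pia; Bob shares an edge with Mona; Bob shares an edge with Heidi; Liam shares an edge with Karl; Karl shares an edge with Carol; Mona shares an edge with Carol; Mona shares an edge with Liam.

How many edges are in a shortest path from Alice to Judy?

Distance 0: Alice.
Distance 1: Pia.
Distance 2: Bob, Carol.
Distance 3: Heidi, Karl, Mona.
Distance 4: Judy, Liam — contains Judy.

4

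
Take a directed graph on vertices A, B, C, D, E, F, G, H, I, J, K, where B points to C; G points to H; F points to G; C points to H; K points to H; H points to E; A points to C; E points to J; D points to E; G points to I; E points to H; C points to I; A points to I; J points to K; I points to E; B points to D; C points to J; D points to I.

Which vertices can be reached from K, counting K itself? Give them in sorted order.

Start at K.
Its neighbours: H.
Then their neighbours: E.
Then next layer: J.
Nothing further is reachable.

E, H, J, K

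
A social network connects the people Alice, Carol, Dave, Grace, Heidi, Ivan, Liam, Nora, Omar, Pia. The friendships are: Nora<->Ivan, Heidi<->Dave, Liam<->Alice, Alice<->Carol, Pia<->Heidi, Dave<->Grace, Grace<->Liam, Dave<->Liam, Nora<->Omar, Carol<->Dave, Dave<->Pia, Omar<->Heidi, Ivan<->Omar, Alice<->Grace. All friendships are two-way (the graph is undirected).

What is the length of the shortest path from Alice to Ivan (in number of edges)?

5

Distance 0: Alice.
Distance 1: Carol, Grace, Liam.
Distance 2: Dave.
Distance 3: Heidi, Pia.
Distance 4: Omar.
Distance 5: Ivan, Nora — contains Ivan.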